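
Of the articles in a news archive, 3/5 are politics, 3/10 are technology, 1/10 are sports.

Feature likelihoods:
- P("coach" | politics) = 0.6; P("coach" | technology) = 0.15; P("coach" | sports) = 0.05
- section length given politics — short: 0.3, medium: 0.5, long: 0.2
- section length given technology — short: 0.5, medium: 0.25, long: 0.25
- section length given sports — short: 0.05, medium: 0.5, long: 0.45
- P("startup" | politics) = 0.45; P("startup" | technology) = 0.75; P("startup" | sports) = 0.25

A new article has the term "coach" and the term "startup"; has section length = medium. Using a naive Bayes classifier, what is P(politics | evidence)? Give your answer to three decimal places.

politics: 0.6 × 0.6 × 0.5 × 0.45 = 0.081
technology: 0.3 × 0.15 × 0.25 × 0.75 = 0.0084375
sports: 0.1 × 0.05 × 0.5 × 0.25 = 0.000625
P(politics | x) = 0.081 / 0.0900625 ≈ 0.899

0.899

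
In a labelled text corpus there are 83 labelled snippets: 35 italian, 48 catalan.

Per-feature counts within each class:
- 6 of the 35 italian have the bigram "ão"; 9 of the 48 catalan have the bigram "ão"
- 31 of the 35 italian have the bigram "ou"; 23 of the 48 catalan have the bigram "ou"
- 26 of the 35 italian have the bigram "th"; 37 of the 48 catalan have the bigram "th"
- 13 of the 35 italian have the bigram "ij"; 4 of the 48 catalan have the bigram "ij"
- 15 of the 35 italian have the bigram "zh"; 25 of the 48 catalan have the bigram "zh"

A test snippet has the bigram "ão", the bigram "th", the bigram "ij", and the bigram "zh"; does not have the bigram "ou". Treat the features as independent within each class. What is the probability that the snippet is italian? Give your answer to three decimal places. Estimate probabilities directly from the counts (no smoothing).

italian: (35/83) × (6/35) × (4/35) × (26/35) × (13/35) × (15/35) ≈ 0.000976942
catalan: (48/83) × (9/48) × (25/48) × (37/48) × (4/48) × (25/48) ≈ 0.00188948
P(italian | x) = 0.000976942 / 0.002866422 ≈ 0.341

0.341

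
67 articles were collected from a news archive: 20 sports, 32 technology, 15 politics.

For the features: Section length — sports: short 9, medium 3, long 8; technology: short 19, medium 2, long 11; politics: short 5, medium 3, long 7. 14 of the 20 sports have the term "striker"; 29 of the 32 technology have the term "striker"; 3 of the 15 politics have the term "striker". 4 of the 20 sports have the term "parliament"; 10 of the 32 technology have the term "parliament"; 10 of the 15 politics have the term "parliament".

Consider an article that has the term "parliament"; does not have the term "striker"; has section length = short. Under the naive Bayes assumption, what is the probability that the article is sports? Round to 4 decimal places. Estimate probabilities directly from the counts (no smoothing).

sports: (20/67) × (9/20) × (6/20) × (4/20) ≈ 0.0080597
technology: (32/67) × (19/32) × (3/32) × (10/32) ≈ 0.00830807
politics: (15/67) × (5/15) × (12/15) × (10/15) ≈ 0.039801
P(sports | x) = 0.0080597 / 0.05616877 ≈ 0.1435

0.1435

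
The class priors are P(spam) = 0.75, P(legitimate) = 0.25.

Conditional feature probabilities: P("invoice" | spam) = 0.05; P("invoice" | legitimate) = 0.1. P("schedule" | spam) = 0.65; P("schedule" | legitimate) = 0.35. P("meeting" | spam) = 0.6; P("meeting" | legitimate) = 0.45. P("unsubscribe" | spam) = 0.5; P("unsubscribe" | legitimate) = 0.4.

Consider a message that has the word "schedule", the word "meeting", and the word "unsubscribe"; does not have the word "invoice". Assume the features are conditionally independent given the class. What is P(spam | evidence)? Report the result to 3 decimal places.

spam: 0.75 × (1−0.05) × 0.65 × 0.6 × 0.5 = 0.1389375
legitimate: 0.25 × (1−0.1) × 0.35 × 0.45 × 0.4 = 0.014175
P(spam | x) = 0.1389375 / 0.1531125 ≈ 0.907

0.907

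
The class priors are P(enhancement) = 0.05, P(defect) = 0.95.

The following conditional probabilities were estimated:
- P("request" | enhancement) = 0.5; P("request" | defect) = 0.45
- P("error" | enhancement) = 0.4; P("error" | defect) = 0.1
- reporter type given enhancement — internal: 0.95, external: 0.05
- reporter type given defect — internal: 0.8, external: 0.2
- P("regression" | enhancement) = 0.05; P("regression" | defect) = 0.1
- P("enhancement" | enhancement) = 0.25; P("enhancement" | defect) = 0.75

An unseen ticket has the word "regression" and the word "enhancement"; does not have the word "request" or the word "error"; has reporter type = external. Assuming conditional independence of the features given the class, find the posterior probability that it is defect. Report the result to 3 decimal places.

enhancement: 0.05 × (1−0.5) × (1−0.4) × 0.05 × 0.05 × 0.25 = 0.000009375
defect: 0.95 × (1−0.45) × (1−0.1) × 0.2 × 0.1 × 0.75 = 0.00705375
P(defect | x) = 0.00705375 / 0.007063125 ≈ 0.999

0.999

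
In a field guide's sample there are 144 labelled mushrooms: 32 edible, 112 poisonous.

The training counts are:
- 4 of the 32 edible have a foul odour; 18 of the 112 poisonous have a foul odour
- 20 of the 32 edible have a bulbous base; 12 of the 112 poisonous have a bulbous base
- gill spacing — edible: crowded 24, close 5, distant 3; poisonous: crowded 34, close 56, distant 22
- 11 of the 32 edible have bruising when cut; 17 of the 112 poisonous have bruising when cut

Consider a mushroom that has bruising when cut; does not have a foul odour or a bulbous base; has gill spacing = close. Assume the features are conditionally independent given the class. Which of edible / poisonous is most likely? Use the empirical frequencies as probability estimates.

poisonous

edible: (32/144) × (28/32) × (12/32) × (5/32) × (11/32) ≈ 0.00391642
poisonous: (112/144) × (94/112) × (100/112) × (56/112) × (17/112) ≈ 0.0442332
Highest score → poisonous.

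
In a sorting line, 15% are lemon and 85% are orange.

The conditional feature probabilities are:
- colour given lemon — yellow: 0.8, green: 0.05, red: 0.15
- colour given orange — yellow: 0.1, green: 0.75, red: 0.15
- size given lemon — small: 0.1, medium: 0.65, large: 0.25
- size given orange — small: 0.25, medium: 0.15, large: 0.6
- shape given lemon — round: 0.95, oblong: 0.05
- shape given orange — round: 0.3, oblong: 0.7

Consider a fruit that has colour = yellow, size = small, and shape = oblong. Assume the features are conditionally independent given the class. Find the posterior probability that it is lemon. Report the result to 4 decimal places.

lemon: 0.15 × 0.8 × 0.1 × 0.05 = 0.0006
orange: 0.85 × 0.1 × 0.25 × 0.7 = 0.014875
P(lemon | x) = 0.0006 / 0.015475 ≈ 0.0388

0.0388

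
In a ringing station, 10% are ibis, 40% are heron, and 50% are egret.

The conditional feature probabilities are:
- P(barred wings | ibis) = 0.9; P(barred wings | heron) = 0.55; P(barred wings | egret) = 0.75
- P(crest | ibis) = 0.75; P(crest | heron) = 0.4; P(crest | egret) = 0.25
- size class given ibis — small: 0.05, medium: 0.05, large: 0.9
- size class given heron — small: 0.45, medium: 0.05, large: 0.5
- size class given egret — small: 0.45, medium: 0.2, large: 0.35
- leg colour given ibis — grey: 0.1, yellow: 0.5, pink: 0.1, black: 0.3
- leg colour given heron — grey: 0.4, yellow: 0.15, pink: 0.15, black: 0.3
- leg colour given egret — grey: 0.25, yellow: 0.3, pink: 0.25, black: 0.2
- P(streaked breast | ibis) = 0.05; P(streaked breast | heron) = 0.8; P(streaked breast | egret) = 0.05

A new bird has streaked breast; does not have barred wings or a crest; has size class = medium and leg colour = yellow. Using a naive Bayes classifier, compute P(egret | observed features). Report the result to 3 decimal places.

ibis: 0.1 × (1−0.9) × (1−0.75) × 0.05 × 0.5 × 0.05 = 0.000003125
heron: 0.4 × (1−0.55) × (1−0.4) × 0.05 × 0.15 × 0.8 = 0.000648
egret: 0.5 × (1−0.75) × (1−0.25) × 0.2 × 0.3 × 0.05 = 0.00028125
P(egret | x) = 0.00028125 / 0.000932375 ≈ 0.302

0.302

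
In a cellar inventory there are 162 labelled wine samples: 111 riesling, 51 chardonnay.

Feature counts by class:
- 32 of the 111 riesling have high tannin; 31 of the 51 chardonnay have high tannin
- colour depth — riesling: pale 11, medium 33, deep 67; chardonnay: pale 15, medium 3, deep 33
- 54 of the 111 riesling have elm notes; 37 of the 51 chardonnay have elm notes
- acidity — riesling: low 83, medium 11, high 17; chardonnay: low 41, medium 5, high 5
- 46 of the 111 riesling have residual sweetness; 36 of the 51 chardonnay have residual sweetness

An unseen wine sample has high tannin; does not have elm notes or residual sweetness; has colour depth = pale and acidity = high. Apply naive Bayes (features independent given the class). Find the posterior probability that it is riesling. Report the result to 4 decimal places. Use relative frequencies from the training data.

riesling: (111/162) × (32/111) × (11/111) × (57/111) × (17/111) × (65/111) ≈ 0.000901515
chardonnay: (51/162) × (31/51) × (15/51) × (14/51) × (5/51) × (15/51) ≈ 0.000445499
P(riesling | x) = 0.000901515 / 0.001347014 ≈ 0.6693

0.6693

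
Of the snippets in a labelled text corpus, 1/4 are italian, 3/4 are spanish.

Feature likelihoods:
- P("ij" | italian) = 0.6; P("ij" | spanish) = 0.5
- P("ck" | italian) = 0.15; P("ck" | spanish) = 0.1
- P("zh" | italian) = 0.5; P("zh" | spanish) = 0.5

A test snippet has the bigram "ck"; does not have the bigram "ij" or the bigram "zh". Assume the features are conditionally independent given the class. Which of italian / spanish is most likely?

spanish

italian: 0.25 × (1−0.6) × 0.15 × (1−0.5) = 0.0075
spanish: 0.75 × (1−0.5) × 0.1 × (1−0.5) = 0.01875
Highest score → spanish.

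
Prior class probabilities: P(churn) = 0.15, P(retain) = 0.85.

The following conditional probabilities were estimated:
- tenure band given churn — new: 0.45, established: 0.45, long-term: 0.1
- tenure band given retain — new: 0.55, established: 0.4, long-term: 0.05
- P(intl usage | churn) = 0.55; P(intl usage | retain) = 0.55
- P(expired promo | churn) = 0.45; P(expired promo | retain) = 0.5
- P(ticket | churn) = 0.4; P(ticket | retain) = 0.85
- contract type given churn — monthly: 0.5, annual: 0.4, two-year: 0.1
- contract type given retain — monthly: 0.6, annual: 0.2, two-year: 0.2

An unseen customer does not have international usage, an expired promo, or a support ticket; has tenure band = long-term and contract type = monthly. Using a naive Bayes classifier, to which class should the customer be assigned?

churn

churn: 0.15 × 0.1 × (1−0.55) × (1−0.45) × (1−0.4) × 0.5 = 0.00111375
retain: 0.85 × 0.05 × (1−0.55) × (1−0.5) × (1−0.85) × 0.6 = 0.000860625
Highest score → churn.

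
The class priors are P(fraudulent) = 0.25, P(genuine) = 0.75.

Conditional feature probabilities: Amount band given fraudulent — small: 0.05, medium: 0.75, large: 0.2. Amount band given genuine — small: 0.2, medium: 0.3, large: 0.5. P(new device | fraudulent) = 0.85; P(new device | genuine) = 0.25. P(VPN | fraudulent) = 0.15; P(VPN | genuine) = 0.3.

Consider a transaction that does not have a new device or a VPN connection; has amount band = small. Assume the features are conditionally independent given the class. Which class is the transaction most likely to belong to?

genuine

fraudulent: 0.25 × 0.05 × (1−0.85) × (1−0.15) = 0.00159375
genuine: 0.75 × 0.2 × (1−0.25) × (1−0.3) = 0.07875
Highest score → genuine.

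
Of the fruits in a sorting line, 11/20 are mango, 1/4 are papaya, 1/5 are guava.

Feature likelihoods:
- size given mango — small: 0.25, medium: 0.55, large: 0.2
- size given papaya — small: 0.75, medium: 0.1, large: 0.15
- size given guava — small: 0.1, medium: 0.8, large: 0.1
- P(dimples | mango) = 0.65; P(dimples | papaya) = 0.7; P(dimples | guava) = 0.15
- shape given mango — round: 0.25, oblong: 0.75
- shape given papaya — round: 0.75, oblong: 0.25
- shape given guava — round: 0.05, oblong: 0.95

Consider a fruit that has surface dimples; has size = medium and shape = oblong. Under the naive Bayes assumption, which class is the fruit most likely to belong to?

mango

mango: 0.55 × 0.55 × 0.65 × 0.75 = 0.14746875
papaya: 0.25 × 0.1 × 0.7 × 0.25 = 0.004375
guava: 0.2 × 0.8 × 0.15 × 0.95 = 0.0228
Highest score → mango.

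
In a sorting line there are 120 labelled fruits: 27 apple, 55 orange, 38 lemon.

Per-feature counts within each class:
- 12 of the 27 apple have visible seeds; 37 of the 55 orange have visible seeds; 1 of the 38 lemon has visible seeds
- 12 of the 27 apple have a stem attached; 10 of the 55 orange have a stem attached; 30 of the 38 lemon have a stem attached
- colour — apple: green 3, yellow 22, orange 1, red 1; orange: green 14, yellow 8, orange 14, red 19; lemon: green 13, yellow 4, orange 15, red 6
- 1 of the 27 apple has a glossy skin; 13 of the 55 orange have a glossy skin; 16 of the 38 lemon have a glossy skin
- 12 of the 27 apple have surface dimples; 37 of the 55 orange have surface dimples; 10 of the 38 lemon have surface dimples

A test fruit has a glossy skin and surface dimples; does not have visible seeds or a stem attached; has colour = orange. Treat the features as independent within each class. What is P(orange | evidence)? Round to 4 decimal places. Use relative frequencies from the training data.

0.6329

apple: (27/120) × (15/27) × (15/27) × (1/27) × (1/27) × (12/27) ≈ 0.0000423377
orange: (55/120) × (18/55) × (45/55) × (14/55) × (13/55) × (37/55) ≈ 0.00496737
lemon: (38/120) × (37/38) × (8/38) × (15/38) × (16/38) × (10/38) ≈ 0.00283914
P(orange | x) = 0.00496737 / 0.0078488477 ≈ 0.6329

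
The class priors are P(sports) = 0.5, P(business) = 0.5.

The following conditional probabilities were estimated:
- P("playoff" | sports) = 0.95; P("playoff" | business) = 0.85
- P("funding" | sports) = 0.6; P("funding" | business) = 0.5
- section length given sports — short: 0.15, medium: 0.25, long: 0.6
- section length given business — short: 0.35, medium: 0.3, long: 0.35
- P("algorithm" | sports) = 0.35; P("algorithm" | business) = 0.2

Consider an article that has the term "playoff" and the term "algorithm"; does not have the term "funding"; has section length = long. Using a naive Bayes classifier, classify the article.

sports: 0.5 × 0.95 × (1−0.6) × 0.6 × 0.35 = 0.0399
business: 0.5 × 0.85 × (1−0.5) × 0.35 × 0.2 = 0.014875
Highest score → sports.

sports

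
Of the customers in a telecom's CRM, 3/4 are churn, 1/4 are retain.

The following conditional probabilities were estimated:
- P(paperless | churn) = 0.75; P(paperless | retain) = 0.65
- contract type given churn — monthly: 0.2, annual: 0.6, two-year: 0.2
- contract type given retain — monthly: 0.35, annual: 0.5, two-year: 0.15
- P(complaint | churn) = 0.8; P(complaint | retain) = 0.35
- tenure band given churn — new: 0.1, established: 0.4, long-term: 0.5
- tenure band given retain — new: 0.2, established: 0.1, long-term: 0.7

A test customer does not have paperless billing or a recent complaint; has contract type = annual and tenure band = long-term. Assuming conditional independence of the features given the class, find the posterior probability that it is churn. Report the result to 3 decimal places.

churn: 0.75 × (1−0.75) × 0.6 × (1−0.8) × 0.5 = 0.01125
retain: 0.25 × (1−0.65) × 0.5 × (1−0.35) × 0.7 = 0.01990625
P(churn | x) = 0.01125 / 0.03115625 ≈ 0.361

0.361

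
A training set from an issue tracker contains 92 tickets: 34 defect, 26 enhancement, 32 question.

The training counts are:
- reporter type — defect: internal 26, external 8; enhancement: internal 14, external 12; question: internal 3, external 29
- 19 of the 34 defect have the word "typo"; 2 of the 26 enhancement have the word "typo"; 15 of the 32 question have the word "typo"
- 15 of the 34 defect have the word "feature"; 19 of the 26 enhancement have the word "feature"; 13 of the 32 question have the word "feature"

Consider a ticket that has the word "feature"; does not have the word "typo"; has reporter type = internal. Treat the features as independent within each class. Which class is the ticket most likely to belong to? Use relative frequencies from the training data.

defect: (34/92) × (26/34) × (15/34) × (15/34) ≈ 0.055006
enhancement: (26/92) × (14/26) × (24/26) × (19/26) ≈ 0.10265
question: (32/92) × (3/32) × (17/32) × (13/32) ≈ 0.00703762
Highest score → enhancement.

enhancement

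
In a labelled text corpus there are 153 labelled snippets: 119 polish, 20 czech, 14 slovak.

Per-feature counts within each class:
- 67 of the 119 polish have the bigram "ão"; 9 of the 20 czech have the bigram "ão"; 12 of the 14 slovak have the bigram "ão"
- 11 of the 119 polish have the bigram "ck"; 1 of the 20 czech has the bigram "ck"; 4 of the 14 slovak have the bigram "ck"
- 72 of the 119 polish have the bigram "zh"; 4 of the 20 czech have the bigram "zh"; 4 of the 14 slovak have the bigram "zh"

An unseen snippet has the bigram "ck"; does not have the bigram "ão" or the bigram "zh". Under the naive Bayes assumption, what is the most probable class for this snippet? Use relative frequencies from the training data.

polish: (119/153) × (52/119) × (11/119) × (47/119) ≈ 0.0124082
czech: (20/153) × (11/20) × (1/20) × (16/20) ≈ 0.00287582
slovak: (14/153) × (2/14) × (4/14) × (10/14) ≈ 0.00266773
Highest score → polish.

polish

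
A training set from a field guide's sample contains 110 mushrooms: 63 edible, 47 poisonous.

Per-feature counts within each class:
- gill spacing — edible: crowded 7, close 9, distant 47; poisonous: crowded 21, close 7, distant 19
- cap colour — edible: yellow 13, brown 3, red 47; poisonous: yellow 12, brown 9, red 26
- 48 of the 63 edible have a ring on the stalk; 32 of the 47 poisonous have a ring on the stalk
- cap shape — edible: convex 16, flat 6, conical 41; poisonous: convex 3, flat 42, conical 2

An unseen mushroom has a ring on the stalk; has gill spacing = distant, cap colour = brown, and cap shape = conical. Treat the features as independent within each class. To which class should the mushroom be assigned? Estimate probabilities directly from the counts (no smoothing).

edible: (63/110) × (47/63) × (3/63) × (48/63) × (41/63) ≈ 0.0100886
poisonous: (47/110) × (19/47) × (9/47) × (32/47) × (2/47) ≈ 0.000958274
Highest score → edible.

edible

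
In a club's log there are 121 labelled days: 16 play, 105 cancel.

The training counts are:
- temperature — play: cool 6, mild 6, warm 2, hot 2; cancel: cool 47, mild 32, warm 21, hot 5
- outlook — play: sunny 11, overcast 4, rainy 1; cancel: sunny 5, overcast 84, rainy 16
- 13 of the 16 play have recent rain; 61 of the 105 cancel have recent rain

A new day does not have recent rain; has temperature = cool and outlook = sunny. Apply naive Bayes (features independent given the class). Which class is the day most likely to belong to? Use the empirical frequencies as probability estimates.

cancel

play: (16/121) × (6/16) × (11/16) × (3/16) ≈ 0.00639205
cancel: (105/121) × (47/105) × (5/105) × (44/105) ≈ 0.00775098
Highest score → cancel.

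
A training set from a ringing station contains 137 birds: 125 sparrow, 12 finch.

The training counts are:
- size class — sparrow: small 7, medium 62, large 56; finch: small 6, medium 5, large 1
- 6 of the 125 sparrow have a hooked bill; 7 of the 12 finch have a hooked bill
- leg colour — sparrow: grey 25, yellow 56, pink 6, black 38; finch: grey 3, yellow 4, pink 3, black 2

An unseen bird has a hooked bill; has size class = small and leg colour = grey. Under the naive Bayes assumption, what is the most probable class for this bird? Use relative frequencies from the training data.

sparrow: (125/137) × (7/125) × (6/125) × (25/125) ≈ 0.000490511
finch: (12/137) × (6/12) × (7/12) × (3/12) ≈ 0.00638686
Highest score → finch.

finch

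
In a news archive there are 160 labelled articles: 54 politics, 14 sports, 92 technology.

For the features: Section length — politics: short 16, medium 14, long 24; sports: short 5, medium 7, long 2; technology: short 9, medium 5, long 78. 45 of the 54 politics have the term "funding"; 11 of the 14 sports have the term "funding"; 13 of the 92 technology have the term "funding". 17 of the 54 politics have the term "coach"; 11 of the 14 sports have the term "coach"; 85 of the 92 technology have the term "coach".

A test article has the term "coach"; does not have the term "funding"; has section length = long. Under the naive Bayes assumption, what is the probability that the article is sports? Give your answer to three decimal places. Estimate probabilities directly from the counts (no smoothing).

0.005

politics: (54/160) × (24/54) × (9/54) × (17/54) ≈ 0.00787037
sports: (14/160) × (2/14) × (3/14) × (11/14) ≈ 0.00210459
technology: (92/160) × (78/92) × (79/92) × (85/92) ≈ 0.386763
P(sports | x) = 0.00210459 / 0.39673796 ≈ 0.005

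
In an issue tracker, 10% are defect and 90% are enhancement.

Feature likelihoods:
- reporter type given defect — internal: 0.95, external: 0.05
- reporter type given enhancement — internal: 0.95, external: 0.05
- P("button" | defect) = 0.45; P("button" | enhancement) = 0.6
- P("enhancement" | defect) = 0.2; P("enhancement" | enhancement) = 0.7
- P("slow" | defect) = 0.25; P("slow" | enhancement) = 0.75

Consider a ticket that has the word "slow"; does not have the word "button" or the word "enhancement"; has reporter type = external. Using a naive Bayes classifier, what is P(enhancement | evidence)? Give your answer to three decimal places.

0.880

defect: 0.1 × 0.05 × (1−0.45) × (1−0.2) × 0.25 = 0.00055
enhancement: 0.9 × 0.05 × (1−0.6) × (1−0.7) × 0.75 = 0.00405
P(enhancement | x) = 0.00405 / 0.0046 ≈ 0.880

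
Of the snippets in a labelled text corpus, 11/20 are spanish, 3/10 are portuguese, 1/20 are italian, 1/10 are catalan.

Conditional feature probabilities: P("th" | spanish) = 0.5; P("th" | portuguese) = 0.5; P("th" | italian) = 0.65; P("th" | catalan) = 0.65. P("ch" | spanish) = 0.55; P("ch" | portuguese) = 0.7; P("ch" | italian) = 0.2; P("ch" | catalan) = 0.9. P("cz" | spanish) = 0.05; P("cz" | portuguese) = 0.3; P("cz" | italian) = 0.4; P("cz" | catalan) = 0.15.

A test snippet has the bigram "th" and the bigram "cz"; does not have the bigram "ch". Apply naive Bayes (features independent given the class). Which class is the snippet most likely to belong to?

portuguese

spanish: 0.55 × 0.5 × (1−0.55) × 0.05 = 0.0061875
portuguese: 0.3 × 0.5 × (1−0.7) × 0.3 = 0.0135
italian: 0.05 × 0.65 × (1−0.2) × 0.4 = 0.0104
catalan: 0.1 × 0.65 × (1−0.9) × 0.15 = 0.000975
Highest score → portuguese.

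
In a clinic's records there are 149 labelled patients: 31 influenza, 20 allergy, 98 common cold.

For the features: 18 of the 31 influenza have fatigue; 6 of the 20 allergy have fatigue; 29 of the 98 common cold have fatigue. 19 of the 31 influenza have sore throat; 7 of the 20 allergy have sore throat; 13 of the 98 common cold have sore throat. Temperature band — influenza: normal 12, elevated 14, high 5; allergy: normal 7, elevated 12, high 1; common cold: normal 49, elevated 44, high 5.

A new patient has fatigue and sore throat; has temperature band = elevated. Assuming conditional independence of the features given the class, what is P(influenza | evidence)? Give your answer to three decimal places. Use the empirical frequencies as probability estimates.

influenza: (31/149) × (18/31) × (19/31) × (14/31) ≈ 0.0334383
allergy: (20/149) × (6/20) × (7/20) × (12/20) ≈ 0.00845638
common cold: (98/149) × (29/98) × (13/98) × (44/98) ≈ 0.0115919
P(influenza | x) = 0.0334383 / 0.05348658 ≈ 0.625

0.625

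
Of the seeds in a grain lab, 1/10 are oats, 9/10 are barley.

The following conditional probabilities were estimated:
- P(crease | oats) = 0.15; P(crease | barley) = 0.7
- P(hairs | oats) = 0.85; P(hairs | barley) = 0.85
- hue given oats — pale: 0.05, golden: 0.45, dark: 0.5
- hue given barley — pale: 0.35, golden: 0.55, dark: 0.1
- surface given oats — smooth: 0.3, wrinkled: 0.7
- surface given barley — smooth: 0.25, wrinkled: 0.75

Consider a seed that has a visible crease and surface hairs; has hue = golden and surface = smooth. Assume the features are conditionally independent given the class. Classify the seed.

barley

oats: 0.1 × 0.15 × 0.85 × 0.45 × 0.3 = 0.00172125
barley: 0.9 × 0.7 × 0.85 × 0.55 × 0.25 = 0.07363125
Highest score → barley.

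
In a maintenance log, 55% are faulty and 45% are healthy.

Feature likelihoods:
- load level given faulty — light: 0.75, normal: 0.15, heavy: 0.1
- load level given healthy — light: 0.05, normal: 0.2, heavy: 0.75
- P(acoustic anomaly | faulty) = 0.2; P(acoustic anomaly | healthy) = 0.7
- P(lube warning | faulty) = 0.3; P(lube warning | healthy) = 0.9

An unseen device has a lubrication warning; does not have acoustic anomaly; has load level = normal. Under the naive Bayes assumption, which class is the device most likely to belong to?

healthy

faulty: 0.55 × 0.15 × (1−0.2) × 0.3 = 0.0198
healthy: 0.45 × 0.2 × (1−0.7) × 0.9 = 0.0243
Highest score → healthy.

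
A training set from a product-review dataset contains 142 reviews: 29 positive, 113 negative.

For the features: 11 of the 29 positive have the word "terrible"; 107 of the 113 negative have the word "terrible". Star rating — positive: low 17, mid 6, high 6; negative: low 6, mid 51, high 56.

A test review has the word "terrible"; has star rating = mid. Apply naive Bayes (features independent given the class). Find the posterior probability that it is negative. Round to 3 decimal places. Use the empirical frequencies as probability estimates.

positive: (29/142) × (11/29) × (6/29) ≈ 0.0160272
negative: (113/142) × (107/113) × (51/113) ≈ 0.340085
P(negative | x) = 0.340085 / 0.3561122 ≈ 0.955

0.955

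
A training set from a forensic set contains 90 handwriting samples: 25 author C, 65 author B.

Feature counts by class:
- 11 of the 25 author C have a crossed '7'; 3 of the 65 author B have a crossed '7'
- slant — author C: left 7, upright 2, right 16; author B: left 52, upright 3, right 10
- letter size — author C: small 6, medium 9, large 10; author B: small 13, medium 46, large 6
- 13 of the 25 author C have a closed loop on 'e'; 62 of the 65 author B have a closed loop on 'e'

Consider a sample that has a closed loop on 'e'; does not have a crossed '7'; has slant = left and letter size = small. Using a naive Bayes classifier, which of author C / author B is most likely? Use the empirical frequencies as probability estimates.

author B

author C: (25/90) × (14/25) × (7/25) × (6/25) × (13/25) ≈ 0.00543573
author B: (65/90) × (62/65) × (52/65) × (13/65) × (62/65) ≈ 0.105135
Highest score → author B.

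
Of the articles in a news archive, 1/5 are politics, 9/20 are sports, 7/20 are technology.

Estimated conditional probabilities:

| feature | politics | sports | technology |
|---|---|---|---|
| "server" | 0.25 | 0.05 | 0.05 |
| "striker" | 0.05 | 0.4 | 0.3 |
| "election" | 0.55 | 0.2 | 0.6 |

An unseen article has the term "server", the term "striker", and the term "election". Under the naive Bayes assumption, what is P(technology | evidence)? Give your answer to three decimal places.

0.498

politics: 0.2 × 0.25 × 0.05 × 0.55 = 0.001375
sports: 0.45 × 0.05 × 0.4 × 0.2 = 0.0018
technology: 0.35 × 0.05 × 0.3 × 0.6 = 0.00315
P(technology | x) = 0.00315 / 0.006325 ≈ 0.498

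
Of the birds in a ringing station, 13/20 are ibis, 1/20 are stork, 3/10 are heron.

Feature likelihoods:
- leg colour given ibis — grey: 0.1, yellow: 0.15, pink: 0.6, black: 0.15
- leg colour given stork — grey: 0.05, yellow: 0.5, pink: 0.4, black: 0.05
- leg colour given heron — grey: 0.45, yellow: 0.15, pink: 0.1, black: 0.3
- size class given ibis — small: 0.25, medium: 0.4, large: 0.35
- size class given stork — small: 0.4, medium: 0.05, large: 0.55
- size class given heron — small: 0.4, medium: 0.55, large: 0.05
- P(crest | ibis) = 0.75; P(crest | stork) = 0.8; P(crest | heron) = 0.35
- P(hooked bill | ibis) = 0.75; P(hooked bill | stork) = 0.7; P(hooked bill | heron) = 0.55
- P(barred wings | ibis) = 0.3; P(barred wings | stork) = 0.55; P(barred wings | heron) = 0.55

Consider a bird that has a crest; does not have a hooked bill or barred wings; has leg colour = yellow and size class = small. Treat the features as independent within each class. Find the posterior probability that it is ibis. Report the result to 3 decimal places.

ibis: 0.65 × 0.15 × 0.25 × 0.75 × (1−0.75) × (1−0.3) = 0.00319921875
stork: 0.05 × 0.5 × 0.4 × 0.8 × (1−0.7) × (1−0.55) = 0.00108
heron: 0.3 × 0.15 × 0.4 × 0.35 × (1−0.55) × (1−0.55) = 0.00127575
P(ibis | x) = 0.00319921875 / 0.00555496875 ≈ 0.576

0.576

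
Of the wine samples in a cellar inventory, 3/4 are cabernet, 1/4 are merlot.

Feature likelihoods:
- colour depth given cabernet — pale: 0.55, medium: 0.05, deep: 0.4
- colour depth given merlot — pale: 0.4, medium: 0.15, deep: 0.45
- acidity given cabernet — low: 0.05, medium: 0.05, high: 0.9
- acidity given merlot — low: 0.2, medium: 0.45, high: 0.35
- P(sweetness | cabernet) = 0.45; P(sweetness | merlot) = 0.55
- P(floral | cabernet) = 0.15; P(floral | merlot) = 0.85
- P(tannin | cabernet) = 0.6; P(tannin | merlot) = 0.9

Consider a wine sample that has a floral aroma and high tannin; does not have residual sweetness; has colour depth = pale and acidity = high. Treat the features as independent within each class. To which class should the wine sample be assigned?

cabernet

cabernet: 0.75 × 0.55 × 0.9 × (1−0.45) × 0.15 × 0.6 = 0.018376875
merlot: 0.25 × 0.4 × 0.35 × (1−0.55) × 0.85 × 0.9 = 0.01204875
Highest score → cabernet.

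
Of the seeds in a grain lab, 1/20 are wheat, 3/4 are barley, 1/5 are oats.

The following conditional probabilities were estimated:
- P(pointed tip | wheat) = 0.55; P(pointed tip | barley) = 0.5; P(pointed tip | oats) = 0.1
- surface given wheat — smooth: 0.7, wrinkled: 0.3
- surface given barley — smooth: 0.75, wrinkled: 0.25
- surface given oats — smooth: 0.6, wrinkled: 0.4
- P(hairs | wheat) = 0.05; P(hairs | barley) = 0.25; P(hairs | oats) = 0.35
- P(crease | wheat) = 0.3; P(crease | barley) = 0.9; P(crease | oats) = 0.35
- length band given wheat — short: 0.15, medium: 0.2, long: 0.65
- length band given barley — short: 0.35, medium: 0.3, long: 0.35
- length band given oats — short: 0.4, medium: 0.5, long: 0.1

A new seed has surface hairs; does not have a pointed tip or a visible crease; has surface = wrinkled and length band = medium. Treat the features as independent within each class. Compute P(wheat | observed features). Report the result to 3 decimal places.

wheat: 0.05 × (1−0.55) × 0.3 × 0.05 × (1−0.3) × 0.2 = 0.00004725
barley: 0.75 × (1−0.5) × 0.25 × 0.25 × (1−0.9) × 0.3 = 0.000703125
oats: 0.2 × (1−0.1) × 0.4 × 0.35 × (1−0.35) × 0.5 = 0.00819
P(wheat | x) = 0.00004725 / 0.008940375 ≈ 0.005

0.005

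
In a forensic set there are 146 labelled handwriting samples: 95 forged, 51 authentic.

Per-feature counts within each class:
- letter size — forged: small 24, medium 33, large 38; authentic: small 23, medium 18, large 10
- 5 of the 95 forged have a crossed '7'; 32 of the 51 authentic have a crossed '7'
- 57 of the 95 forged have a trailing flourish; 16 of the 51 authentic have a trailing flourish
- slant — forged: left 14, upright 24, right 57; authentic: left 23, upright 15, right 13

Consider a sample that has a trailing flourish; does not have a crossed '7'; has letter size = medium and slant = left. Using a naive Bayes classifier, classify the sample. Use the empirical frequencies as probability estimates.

forged: (95/146) × (33/95) × (90/95) × (57/95) × (14/95) ≈ 0.0189337
authentic: (51/146) × (18/51) × (19/51) × (16/51) × (23/51) ≈ 0.00649846
Highest score → forged.

forged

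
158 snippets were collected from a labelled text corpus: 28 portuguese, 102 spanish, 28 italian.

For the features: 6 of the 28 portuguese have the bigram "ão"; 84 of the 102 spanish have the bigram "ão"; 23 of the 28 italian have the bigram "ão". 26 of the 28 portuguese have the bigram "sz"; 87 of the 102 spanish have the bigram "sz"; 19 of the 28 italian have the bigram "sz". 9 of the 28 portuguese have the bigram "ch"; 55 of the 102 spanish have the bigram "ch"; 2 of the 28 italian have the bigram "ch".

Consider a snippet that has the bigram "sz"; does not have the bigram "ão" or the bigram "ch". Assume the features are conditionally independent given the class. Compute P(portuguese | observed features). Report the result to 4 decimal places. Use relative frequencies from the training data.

portuguese: (28/158) × (22/28) × (26/28) × (19/28) ≈ 0.0877357
spanish: (102/158) × (18/102) × (87/102) × (47/102) ≈ 0.0447746
italian: (28/158) × (5/28) × (19/28) × (26/28) ≈ 0.0199399
P(portuguese | x) = 0.0877357 / 0.1524502 ≈ 0.5755

0.5755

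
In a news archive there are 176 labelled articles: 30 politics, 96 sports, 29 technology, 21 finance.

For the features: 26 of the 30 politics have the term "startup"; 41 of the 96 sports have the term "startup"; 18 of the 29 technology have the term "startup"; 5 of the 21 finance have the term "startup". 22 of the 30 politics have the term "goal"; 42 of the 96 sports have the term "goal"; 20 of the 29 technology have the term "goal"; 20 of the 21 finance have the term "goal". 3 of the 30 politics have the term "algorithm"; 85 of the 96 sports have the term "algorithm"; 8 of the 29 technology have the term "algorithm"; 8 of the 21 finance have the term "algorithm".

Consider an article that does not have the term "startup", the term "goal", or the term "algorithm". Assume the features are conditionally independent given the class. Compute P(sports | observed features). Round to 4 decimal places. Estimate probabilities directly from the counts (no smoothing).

0.4759

politics: (30/176) × (4/30) × (8/30) × (27/30) ≈ 0.00545455
sports: (96/176) × (55/96) × (54/96) × (11/96) = 0.0201416015625
technology: (29/176) × (11/29) × (9/29) × (21/29) ≈ 0.0140458
finance: (21/176) × (16/21) × (1/21) × (13/21) ≈ 0.00267986
P(sports | x) = 0.0201416015625 / 0.0423218115625 ≈ 0.4759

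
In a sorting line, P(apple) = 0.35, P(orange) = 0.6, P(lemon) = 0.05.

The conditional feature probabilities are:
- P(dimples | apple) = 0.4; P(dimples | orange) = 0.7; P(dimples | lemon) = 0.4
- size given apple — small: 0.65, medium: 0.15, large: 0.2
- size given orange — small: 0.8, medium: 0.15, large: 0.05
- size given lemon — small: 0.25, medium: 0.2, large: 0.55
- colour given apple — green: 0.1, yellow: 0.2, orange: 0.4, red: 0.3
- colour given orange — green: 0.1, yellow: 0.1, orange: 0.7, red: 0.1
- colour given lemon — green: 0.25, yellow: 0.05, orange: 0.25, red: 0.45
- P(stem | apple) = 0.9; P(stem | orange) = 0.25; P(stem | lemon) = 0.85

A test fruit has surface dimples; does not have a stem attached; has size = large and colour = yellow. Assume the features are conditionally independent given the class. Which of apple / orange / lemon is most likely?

orange

apple: 0.35 × 0.4 × 0.2 × 0.2 × (1−0.9) = 0.00056
orange: 0.6 × 0.7 × 0.05 × 0.1 × (1−0.25) = 0.001575
lemon: 0.05 × 0.4 × 0.55 × 0.05 × (1−0.85) = 0.0000825
Highest score → orange.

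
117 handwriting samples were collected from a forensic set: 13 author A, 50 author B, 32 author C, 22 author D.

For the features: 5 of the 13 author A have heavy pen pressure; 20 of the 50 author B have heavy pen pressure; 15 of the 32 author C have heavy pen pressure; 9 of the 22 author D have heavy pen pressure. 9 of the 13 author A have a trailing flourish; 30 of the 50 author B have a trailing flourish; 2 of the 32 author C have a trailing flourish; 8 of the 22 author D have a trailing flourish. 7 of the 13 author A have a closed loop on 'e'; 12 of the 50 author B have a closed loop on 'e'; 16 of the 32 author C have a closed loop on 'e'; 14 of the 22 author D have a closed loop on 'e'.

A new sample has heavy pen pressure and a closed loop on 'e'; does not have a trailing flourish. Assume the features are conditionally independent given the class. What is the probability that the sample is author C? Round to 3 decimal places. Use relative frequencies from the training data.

author A: (13/117) × (5/13) × (4/13) × (7/13) ≈ 0.00708036
author B: (50/117) × (20/50) × (20/50) × (12/50) ≈ 0.0164103
author C: (32/117) × (15/32) × (30/32) × (16/32) ≈ 0.0600962
author D: (22/117) × (9/22) × (14/22) × (14/22) ≈ 0.0311507
P(author C | x) = 0.0600962 / 0.11473756 ≈ 0.524

0.524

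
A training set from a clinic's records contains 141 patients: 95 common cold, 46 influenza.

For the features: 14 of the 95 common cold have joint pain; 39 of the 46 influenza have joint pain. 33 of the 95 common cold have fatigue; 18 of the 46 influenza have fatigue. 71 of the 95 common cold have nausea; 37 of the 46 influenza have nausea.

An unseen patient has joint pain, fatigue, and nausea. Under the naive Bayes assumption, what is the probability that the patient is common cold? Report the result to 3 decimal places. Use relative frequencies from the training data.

0.228

common cold: (95/141) × (14/95) × (33/95) × (71/95) ≈ 0.0257771
influenza: (46/141) × (39/46) × (18/46) × (37/46) ≈ 0.0870571
P(common cold | x) = 0.0257771 / 0.1128342 ≈ 0.228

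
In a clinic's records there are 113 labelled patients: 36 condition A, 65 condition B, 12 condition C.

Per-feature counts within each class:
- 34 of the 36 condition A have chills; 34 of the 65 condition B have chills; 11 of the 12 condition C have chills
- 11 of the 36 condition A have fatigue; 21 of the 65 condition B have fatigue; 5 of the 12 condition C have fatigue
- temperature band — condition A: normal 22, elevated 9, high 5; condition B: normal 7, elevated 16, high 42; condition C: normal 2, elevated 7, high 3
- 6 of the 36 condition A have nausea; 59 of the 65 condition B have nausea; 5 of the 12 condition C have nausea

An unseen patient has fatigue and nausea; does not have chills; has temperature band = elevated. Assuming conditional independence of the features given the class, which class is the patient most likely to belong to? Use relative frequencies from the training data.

condition A: (36/113) × (2/36) × (11/36) × (9/36) × (6/36) ≈ 0.000225336
condition B: (65/113) × (31/65) × (21/65) × (16/65) × (59/65) ≈ 0.0198032
condition C: (12/113) × (1/12) × (5/12) × (7/12) × (5/12) ≈ 0.000896223
Highest score → condition B.

condition B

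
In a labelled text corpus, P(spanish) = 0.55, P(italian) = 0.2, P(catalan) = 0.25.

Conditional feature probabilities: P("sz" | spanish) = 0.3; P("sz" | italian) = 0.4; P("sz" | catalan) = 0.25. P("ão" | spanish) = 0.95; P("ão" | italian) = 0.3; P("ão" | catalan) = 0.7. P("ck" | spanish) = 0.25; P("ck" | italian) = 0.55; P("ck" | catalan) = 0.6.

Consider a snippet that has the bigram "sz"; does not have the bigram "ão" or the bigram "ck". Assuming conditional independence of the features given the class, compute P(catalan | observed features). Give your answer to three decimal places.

0.193

spanish: 0.55 × 0.3 × (1−0.95) × (1−0.25) = 0.0061875
italian: 0.2 × 0.4 × (1−0.3) × (1−0.55) = 0.0252
catalan: 0.25 × 0.25 × (1−0.7) × (1−0.6) = 0.0075
P(catalan | x) = 0.0075 / 0.0388875 ≈ 0.193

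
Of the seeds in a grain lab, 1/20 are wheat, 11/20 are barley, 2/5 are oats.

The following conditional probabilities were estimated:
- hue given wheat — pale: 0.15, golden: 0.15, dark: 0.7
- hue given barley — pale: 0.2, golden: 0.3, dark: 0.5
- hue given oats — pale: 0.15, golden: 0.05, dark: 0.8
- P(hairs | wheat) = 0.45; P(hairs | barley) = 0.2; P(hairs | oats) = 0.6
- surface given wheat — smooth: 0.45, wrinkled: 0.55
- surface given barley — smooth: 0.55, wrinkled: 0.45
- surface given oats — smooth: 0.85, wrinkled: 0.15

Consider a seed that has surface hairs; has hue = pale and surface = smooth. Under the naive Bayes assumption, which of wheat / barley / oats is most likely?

wheat: 0.05 × 0.15 × 0.45 × 0.45 = 0.00151875
barley: 0.55 × 0.2 × 0.2 × 0.55 = 0.0121
oats: 0.4 × 0.15 × 0.6 × 0.85 = 0.0306
Highest score → oats.

oats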